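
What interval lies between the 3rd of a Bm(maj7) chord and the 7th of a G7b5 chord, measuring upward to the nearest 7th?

minor 3rd

The 3rd of Bm(maj7) is D; the 7th of G7b5 is F.
D up to F is 3 semitones, a half step narrower than a major third, so the interval is minor.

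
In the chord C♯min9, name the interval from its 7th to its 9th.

C♯ minor ninth: C♯-E-G♯-B-D♯.
The 7th is B and the 9th is D♯.
Counting 3 letters and 4 half steps from B gives a major third.

major third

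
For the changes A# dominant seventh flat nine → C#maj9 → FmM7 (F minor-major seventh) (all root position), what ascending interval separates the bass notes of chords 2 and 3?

The roots are C# and F.
C# up to F is 4 semitones, a half step narrower than a perfect fourth, so the interval is diminished.

diminished fourth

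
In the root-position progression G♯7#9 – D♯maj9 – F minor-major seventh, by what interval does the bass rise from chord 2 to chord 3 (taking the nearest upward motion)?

diminished third

The roots are D♯ and F.
From D♯ to F: 2 semitones over a third = diminished.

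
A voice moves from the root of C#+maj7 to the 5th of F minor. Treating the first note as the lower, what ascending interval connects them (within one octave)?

diminished 8th

C#+maj7 has C# as its root, and F minor has C as its 5th.
8 letter names make it an octave; at 11 semitones (a half step narrower than perfect) the quality is diminished.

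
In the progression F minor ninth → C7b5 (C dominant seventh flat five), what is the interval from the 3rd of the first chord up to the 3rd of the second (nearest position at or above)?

augmented fifth

The 3rd of F minor ninth is Ab; the 3rd of C7b5 (C dominant seventh flat five) is E.
From Ab to E: 8 semitones over a fifth = augmented.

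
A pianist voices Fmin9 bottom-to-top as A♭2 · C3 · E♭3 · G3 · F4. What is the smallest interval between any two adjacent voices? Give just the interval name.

Adjacent intervals: A♭2→C3 = major third; C3→E♭3 = minor third; E♭3→G3 = major third; G3→F4 = minor seventh.
The smallest is C3 to E♭3, a minor third (3 semitones).

minor third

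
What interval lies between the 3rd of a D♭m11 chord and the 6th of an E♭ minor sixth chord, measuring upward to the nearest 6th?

The 3rd of D♭m11 is F♭; the 6th of E♭ minor sixth is C.
F♭ up to C is 8 semitones, a half step wider than a perfect fifth, so the interval is augmented.

augmented 5th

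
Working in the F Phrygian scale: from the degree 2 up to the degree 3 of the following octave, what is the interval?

major ninth

Spelling the F Phrygian scale: F Gb Ab Bb C Db Eb.
So we need the interval from Gb up to Ab.
From Gb to Ab is 14 semitones, exactly the major ninth.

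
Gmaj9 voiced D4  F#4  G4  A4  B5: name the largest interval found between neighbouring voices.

major ninth

Adjacent intervals: D4→F#4 = major third; F#4→G4 = minor second; G4→A4 = major second; A4→B5 = major ninth.
The largest is A4 to B5, a major ninth (14 semitones).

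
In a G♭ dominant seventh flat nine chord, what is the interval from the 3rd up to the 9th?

G♭7b9 is spelled G♭-B♭-D♭-F♭-A𝄫.
So we need the interval from B♭ up to A𝄫.
From B♭ to A𝄫: 9 semitones over a seventh = diminished.

diminished 7th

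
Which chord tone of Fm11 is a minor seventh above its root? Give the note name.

F minor eleventh: F–A♭–C–E♭–G–B♭.
The root is F. A minor seventh above F is E♭.
E♭ is the chord's 7th.

Eb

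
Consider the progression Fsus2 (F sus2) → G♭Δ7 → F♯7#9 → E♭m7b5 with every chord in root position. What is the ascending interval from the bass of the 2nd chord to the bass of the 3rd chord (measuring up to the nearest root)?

The roots are G♭ and F♯.
G♭ up to F♯ is 12 semitones, a half step wider than a major seventh, so the interval is augmented.

A7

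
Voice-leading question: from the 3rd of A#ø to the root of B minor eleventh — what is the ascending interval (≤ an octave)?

The 3rd of A#ø is C#; the root of B minor eleventh is B.
C# up to B is 10 semitones, a half step narrower than a major seventh, so the interval is minor.

minor seventh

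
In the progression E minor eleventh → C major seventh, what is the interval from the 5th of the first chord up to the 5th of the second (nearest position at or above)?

The 5th of E minor eleventh is B; the 5th of C major seventh is G.
6 letter names make it a sixth; at 8 semitones (a half step narrower than major) the quality is minor.

minor sixth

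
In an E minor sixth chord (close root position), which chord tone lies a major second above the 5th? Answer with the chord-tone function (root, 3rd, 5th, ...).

The chord tones of Emin6 (E minor sixth) are E, G, B, C♯.
The 5th is B. A major second above B is C♯.
C♯ is the chord's 6th.

6th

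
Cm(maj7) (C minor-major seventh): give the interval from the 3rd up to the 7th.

augmented fifth

The chord tones of C minor-major seventh are C Eb G B.
3rd = Eb; 7th = B.
5 letter names make it a fifth; at 8 semitones (a half step wider than perfect) the quality is augmented.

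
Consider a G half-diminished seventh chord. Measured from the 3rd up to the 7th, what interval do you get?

perfect fifth

Gm7b5 is spelled G-B♭-D♭-F.
So we need the interval from B♭ up to F.
From B♭ to F is 7 semitones, exactly the perfect fifth.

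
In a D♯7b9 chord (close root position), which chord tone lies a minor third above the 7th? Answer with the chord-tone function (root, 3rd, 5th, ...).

D♯ dominant seventh flat nine is spelled D♯ F𝄪 A♯ C♯ E.
The 7th is C♯. A minor third above C♯ is E.
E is the chord's 9th.

9th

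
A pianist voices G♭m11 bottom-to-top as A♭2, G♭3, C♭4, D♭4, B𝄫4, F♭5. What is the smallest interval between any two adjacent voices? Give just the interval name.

major second

Adjacent intervals: A♭2→G♭3 = minor seventh; G♭3→C♭4 = perfect fourth; C♭4→D♭4 = major second; D♭4→B𝄫4 = minor sixth; B𝄫4→F♭5 = perfect fifth.
The smallest is C♭4 to D♭4, a major second (2 semitones).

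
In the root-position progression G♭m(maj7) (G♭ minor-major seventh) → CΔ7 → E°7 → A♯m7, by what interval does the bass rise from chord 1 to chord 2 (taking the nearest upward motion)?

The roots are G♭ and C.
From G♭ to C: 6 semitones over a fourth = augmented.

augmented fourth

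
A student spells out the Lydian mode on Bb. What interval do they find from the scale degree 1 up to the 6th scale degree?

M6

The scale runs Bb C D E F G A.
The scale degree 1 is Bb and the scale degree 6 is G.
Counting 6 letters and 9 half steps from Bb gives a major sixth.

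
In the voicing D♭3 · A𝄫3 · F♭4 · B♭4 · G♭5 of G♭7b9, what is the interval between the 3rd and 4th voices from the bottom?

Those voices are F♭4 and B♭4.
From F♭ to B♭: 6 semitones over a fourth = augmented.

augmented 4th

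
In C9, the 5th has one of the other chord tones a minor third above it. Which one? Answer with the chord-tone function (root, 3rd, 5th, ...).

7th

C9 (C dominant ninth) is spelled C–E–G–Bb–D.
The 5th is G. A minor third above G is Bb.
Bb is the chord's 7th.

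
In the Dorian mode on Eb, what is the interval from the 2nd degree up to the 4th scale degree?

Eb dorian: Eb F Gb Ab Bb C Db.
That puts F below Ab.
From F to Ab: 3 semitones over a third = minor.

m3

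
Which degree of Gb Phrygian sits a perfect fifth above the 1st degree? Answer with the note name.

Db

The scale is Gb Abb Bbb Cb Db Ebb Fb.
The 1st degree is Gb; a perfect fifth above that is Db — scale degree 5.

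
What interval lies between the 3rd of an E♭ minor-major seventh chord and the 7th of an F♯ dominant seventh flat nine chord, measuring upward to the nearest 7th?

E♭ minor-major seventh has G♭ as its 3rd, and F♯ dominant seventh flat nine has E as its 7th.
From G♭ to E: 10 semitones over a sixth = augmented.

A6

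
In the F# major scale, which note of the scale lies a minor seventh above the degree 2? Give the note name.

The scale is F# G# A# B C# D# E#.
The degree 2 is G#; a minor seventh above that is F# — scale degree 1.

F#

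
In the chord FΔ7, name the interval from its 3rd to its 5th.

F major seventh is spelled F A C E.
That puts A below C.
A up to C is 3 semitones, a half step narrower than a major third, so the interval is minor.

minor third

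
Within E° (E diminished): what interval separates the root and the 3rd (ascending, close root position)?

minor third

E° (E diminished) is spelled E–G–Bb.
That puts E below G.
From E to G: 3 semitones over a third = minor.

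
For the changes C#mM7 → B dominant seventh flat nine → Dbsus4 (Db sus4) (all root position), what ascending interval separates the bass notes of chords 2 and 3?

d3

The roots are B and Db.
B up to Db is 2 semitones, a whole step narrower than a major third, so the interval is diminished.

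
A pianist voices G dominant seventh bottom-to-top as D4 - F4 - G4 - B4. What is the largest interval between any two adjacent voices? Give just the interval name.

Adjacent intervals: D4→F4 = minor third; F4→G4 = major second; G4→B4 = major third.
The largest is G4 to B4, a major third (4 semitones).

M3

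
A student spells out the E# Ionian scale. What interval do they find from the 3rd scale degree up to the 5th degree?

minor third

E# major: E# F## G## A# B# C## D##.
The 3rd scale degree is G## and the 5th scale degree is B#.
3 letter names make it a third; at 3 semitones (a half step narrower than major) the quality is minor.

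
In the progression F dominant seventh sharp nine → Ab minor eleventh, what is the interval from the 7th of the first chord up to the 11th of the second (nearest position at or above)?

The 7th of F dominant seventh sharp nine is Eb; the 11th of Ab minor eleventh is Db.
From Eb to Db: 10 semitones over a seventh = minor.

minor seventh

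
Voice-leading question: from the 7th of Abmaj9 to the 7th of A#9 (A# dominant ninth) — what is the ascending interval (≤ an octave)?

augmented unison

The 7th of Abmaj9 is G; the 7th of A#9 (A# dominant ninth) is G#.
1 letter names make it a unison; at 1 semitone (a half step wider than perfect) the quality is augmented.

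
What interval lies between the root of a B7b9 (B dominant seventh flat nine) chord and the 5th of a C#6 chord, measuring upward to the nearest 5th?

major sixth

B7b9 (B dominant seventh flat nine) has B as its root, and C#6 has G# as its 5th.
B up to G# spans 6 letter names and 9 semitones — a major sixth.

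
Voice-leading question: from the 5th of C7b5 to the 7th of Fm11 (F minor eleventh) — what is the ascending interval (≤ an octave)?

major sixth

The 5th of C7b5 is Gb; the 7th of Fm11 (F minor eleventh) is Eb.
Gb up to Eb spans 6 letter names and 9 semitones — a major sixth.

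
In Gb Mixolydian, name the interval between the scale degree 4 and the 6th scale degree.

major 3rd

Spelling Gb Mixolydian: Gb Ab Bb Cb Db Eb Fb.
So we need the interval from Cb up to Eb.
Counting 3 letters and 4 half steps from Cb gives a major third.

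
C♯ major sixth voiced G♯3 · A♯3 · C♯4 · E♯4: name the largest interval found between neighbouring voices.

Adjacent intervals: G♯3→A♯3 = major second; A♯3→C♯4 = minor third; C♯4→E♯4 = major third.
The largest is C♯4 to E♯4, a major third (4 semitones).

major third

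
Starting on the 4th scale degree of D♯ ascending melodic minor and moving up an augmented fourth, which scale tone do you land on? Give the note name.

C##

The scale is D♯ E♯ F♯ G♯ A♯ B♯ C𝄪.
The 4th scale degree is G♯; an augmented fourth above that is C𝄪 — scale degree 7.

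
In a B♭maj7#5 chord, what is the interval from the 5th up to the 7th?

minor third

Spelling the chord: B♭–D–F♯–A.
That puts F♯ below A.
3 letter names make it a third; at 3 semitones (a half step narrower than major) the quality is minor.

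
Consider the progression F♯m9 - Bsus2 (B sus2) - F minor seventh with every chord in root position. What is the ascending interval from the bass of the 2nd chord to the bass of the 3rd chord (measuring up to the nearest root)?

The roots are B and F.
5 letter names make it a fifth; at 6 semitones (a half step narrower than perfect) the quality is diminished.

diminished 5th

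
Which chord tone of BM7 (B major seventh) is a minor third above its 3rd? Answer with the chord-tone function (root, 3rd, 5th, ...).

5th

The chord tones of BΔ7 are B–D#–F#–A#.
The 3rd is D#. A minor third above D# is F#.
F# is the chord's 5th.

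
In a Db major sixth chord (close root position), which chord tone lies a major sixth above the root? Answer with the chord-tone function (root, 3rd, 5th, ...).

6th

The chord tones of Db6 (Db major sixth) are Db, F, Ab, Bb.
The root is Db. A major sixth above Db is Bb.
Bb is the chord's 6th.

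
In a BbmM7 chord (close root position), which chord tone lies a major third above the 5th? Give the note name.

The chord tones of Bbm(maj7) are Bb–Db–F–A.
The 5th is F. A major third above F is A.
A is the chord's 7th.

A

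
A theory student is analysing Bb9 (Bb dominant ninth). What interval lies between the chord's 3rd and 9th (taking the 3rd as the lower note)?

Spelling the chord: Bb–D–F–Ab–C.
So we need the interval from D up to C.
D up to C is 10 semitones, a half step narrower than a major seventh, so the interval is minor.

minor seventh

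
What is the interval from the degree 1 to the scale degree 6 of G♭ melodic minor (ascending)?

major sixth

The scale runs G♭ A♭ B𝄫 C♭ D♭ E♭ F.
Degree 1 = G♭; 6th scale degree = E♭.
G♭ up to E♭ spans 6 letter names and 9 semitones — a major sixth.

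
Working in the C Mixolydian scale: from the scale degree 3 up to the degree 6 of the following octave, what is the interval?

C mixolydian: C D E F G A Bb.
The scale degree 3 is E and the 6th degree (up an octave) is A.
Counting 11 letters and 17 half steps from E gives a perfect eleventh.

perfect eleventh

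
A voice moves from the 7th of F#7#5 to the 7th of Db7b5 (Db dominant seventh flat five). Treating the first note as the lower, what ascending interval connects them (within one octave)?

The 7th of F#7#5 is E; the 7th of Db7b5 (Db dominant seventh flat five) is Cb.
E up to Cb is 7 semitones, a whole step narrower than a major sixth, so the interval is diminished.

diminished 6th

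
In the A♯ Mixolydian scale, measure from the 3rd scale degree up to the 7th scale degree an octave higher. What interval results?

A♯ mixolydian: A♯ B♯ C𝄪 D♯ E♯ F𝄪 G♯.
So we need the interval from C𝄪 up to G♯.
12 letter names make it a twelfth; at 18 semitones (a half step narrower than perfect) the quality is diminished.

d12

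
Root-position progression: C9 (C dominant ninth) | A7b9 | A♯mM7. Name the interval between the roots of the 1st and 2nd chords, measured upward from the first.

M6

The roots are C and A.
C up to A spans 6 letter names and 9 semitones — a major sixth.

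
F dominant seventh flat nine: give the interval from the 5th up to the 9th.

diminished fifth

Spelling the chord: F–A–C–Eb–Gb.
The 5th is C and the 9th is Gb.
From C to Gb: 6 semitones over a fifth = diminished.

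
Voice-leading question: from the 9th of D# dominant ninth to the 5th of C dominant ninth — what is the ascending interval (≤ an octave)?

The 9th of D# dominant ninth is E#; the 5th of C dominant ninth is G.
3 letter names make it a third; at 2 semitones (a whole step narrower than major) the quality is diminished.

diminished third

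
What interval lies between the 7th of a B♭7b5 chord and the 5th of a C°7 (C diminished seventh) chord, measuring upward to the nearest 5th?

minor seventh

B♭7b5 has A♭ as its 7th, and C°7 (C diminished seventh) has G♭ as its 5th.
7 letter names make it a seventh; at 10 semitones (a half step narrower than major) the quality is minor.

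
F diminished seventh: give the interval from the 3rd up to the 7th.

diminished fifth

The chord tones of Fdim7 are F Ab Cb Ebb.
The 3rd is Ab and the 7th is Ebb.
5 letter names make it a fifth; at 6 semitones (a half step narrower than perfect) the quality is diminished.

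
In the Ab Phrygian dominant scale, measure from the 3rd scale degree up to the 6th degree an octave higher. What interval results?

diminished eleventh

Spelling the Ab Phrygian dominant scale: Ab Bbb C Db Eb Fb Gb.
3rd scale degree = C; 6th scale degree (up an octave) = Fb.
From C to Fb: 16 semitones over an eleventh = diminished.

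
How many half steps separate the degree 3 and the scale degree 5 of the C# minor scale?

The scale is C# D# E F# G# A B.
E up to G# is a major third — 4 semitones.

4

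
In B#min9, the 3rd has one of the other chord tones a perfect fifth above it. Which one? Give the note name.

A#

B#min9 is spelled B# D# F## A# C##.
The 3rd is D#. A perfect fifth above D# is A#.
A# is the chord's 7th.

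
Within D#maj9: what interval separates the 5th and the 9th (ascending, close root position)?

perfect fifth

D# major ninth is spelled D# F## A# C## E#.
So we need the interval from A# up to E#.
Counting 5 letters and 7 half steps from A# gives a perfect fifth.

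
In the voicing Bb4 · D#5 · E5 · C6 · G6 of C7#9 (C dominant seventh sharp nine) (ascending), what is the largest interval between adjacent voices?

Adjacent intervals: Bb4→D#5 = augmented third; D#5→E5 = minor second; E5→C6 = minor sixth; C6→G6 = perfect fifth.
The largest is E5 to C6, a minor sixth (8 semitones).

m6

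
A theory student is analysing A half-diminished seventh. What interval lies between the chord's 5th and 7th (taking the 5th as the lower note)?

Spelling the chord: A-C-Eb-G.
That puts Eb below G.
Eb up to G spans 3 letter names and 4 semitones — a major third.

major third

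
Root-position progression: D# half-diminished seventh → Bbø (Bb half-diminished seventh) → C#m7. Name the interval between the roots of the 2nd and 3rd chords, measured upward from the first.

A2

The roots are Bb and C#.
From Bb to C#: 3 semitones over a second = augmented.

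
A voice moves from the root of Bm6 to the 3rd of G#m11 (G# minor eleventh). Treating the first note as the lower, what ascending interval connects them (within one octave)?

perfect 1st

Bm6 has B as its root, and G#m11 (G# minor eleventh) has B as its 3rd.
From B to B is 0 semitones, exactly the perfect unison.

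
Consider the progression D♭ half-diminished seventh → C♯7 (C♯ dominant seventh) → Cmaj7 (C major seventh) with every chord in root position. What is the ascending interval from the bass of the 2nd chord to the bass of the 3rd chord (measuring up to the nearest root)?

diminished octave

The roots are C♯ and C.
8 letter names make it an octave; at 11 semitones (a half step narrower than perfect) the quality is diminished.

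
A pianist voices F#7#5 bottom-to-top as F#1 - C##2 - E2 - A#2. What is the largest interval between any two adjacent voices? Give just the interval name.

Adjacent intervals: F#1→C##2 = augmented fifth; C##2→E2 = diminished third; E2→A#2 = augmented fourth.
The largest is F#1 to C##2, an augmented fifth (8 semitones).

augmented 5th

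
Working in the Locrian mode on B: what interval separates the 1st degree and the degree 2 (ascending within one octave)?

B locrian: B C D E F G A.
That puts B below C.
B up to C is 1 semitone, a half step narrower than a major second, so the interval is minor.

minor second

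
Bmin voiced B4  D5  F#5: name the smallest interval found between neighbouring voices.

Adjacent intervals: B4→D5 = minor third; D5→F#5 = major third.
The smallest is B4 to D5, a minor third (3 semitones).

minor third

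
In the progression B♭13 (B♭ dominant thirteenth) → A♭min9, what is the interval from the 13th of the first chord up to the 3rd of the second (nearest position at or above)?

The 13th of B♭13 (B♭ dominant thirteenth) is G; the 3rd of A♭min9 is C♭.
4 letter names make it a fourth; at 4 semitones (a half step narrower than perfect) the quality is diminished.

d4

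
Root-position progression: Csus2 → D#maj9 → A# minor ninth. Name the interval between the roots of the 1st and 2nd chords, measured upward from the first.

The roots are C and D#.
C up to D# is 3 semitones, a half step wider than a major second, so the interval is augmented.

augmented second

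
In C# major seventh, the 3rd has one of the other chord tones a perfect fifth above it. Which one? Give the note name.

The chord tones of C#M7 (C# major seventh) are C#-E#-G#-B#.
The 3rd is E#. A perfect fifth above E# is B#.
B# is the chord's 7th.

B#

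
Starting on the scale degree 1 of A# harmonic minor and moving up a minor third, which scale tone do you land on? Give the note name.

The scale is A# B# C# D# E# F# G##.
The scale degree 1 is A#; a minor third above that is C# — scale degree 3.

C#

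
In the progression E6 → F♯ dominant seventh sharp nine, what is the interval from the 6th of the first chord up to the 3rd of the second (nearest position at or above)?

The 6th of E6 is C♯; the 3rd of F♯ dominant seventh sharp nine is A♯.
C♯ up to A♯ spans 6 letter names and 9 semitones — a major sixth.

major sixth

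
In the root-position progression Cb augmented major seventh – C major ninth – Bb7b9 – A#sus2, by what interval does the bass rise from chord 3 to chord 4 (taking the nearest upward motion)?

The roots are Bb and A#.
Bb up to A# is 12 semitones, a half step wider than a major seventh, so the interval is augmented.

augmented 7th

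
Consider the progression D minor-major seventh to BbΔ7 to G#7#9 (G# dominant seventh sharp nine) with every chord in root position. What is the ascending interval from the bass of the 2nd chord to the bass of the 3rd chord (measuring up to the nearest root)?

The roots are Bb and G#.
Bb up to G# is 10 semitones, a half step wider than a major sixth, so the interval is augmented.

augmented sixth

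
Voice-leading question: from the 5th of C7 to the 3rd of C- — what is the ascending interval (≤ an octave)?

The 5th of C7 is G; the 3rd of C- is E♭.
6 letter names make it a sixth; at 8 semitones (a half step narrower than major) the quality is minor.

minor sixth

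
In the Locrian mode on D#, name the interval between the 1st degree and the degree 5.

diminished fifth

Spelling the Locrian mode on D#: D# E F# G# A B C#.
1st degree = D#; degree 5 = A.
5 letter names make it a fifth; at 6 semitones (a half step narrower than perfect) the quality is diminished.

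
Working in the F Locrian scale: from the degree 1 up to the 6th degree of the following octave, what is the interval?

F locrian: F Gb Ab Bb Cb Db Eb.
The degree 1 is F and the scale degree 6 (up an octave) is Db.
13 letter names make it a thirteenth; at 20 semitones (a half step narrower than major) the quality is minor.

minor 13th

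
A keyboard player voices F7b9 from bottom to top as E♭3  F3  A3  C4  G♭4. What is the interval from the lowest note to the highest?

The outer voices are E♭3 and G♭4.
E♭ up to G♭ is 15 semitones, a half step narrower than a major tenth, so the interval is minor.

minor 10th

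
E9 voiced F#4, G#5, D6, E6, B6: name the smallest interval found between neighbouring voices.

Adjacent intervals: F#4→G#5 = major ninth; G#5→D6 = diminished fifth; D6→E6 = major second; E6→B6 = perfect fifth.
The smallest is D6 to E6, a major second (2 semitones).

major second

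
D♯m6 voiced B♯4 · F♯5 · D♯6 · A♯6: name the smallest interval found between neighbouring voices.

diminished 5th

Adjacent intervals: B♯4→F♯5 = diminished fifth; F♯5→D♯6 = major sixth; D♯6→A♯6 = perfect fifth.
The smallest is B♯4 to F♯5, a diminished fifth (6 semitones).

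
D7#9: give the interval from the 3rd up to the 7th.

diminished fifth

D7#9: D, F#, A, C, E#.
That puts F# below C.
From F# to C: 6 semitones over a fifth = diminished.
This 3–7 tritone is the characteristic tension at the heart of the dominant sound.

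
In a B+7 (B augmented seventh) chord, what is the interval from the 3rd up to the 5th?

major 3rd

Spelling the chord: B, D♯, F𝄪, A.
So we need the interval from D♯ up to F𝄪.
D♯ up to F𝄪 spans 3 letter names and 4 semitones — a major third.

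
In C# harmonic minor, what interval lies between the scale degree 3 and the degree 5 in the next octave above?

major 10th

The scale runs C# D# E F# G# A B#.
That puts E below G#.
From E to G# is 16 semitones, exactly the major tenth.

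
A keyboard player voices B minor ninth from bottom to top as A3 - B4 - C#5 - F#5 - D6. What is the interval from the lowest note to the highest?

perfect 18th

The outer voices are A3 and D6.
A up to D spans 18 letter names and 29 semitones — a perfect 18th.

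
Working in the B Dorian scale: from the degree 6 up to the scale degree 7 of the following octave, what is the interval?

minor ninth

The scale runs B C# D E F# G# A.
So we need the interval from G# up to A.
From G# to A: 13 semitones over a ninth = minor.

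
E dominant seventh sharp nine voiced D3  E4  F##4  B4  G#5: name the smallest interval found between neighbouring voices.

Adjacent intervals: D3→E4 = major ninth; E4→F##4 = augmented second; F##4→B4 = diminished fourth; B4→G#5 = major sixth.
The smallest is E4 to F##4, an augmented second (3 semitones).

augmented second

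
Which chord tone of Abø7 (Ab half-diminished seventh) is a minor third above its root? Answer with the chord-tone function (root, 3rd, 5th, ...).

Abø (Ab half-diminished seventh): Ab-Cb-Ebb-Gb.
The root is Ab. A minor third above Ab is Cb.
Cb is the chord's 3rd.

3rd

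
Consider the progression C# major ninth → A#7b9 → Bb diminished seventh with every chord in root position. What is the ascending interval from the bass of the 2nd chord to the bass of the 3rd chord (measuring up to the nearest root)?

diminished 2nd

The roots are A# and Bb.
From A# to Bb: 0 semitones over a second = diminished.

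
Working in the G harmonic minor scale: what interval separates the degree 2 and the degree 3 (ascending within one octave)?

Spelling the G harmonic minor scale: G A Bb C D Eb F#.
Degree 2 = A; 3rd degree = Bb.
2 letter names make it a second; at 1 semitone (a half step narrower than major) the quality is minor.

m2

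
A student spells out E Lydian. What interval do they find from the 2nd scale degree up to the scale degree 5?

Spelling E Lydian: E F♯ G♯ A♯ B C♯ D♯.
2nd scale degree = F♯; 5th scale degree = B.
F♯ up to B spans 4 letter names and 5 semitones — a perfect fourth.

perfect 4th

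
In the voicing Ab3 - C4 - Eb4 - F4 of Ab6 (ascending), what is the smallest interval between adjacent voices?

Adjacent intervals: Ab3→C4 = major third; C4→Eb4 = minor third; Eb4→F4 = major second.
The smallest is Eb4 to F4, a major second (2 semitones).

major second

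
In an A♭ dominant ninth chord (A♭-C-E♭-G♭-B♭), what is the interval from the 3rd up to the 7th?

diminished fifth

The 3rd is C and the 7th is G♭.
5 letter names make it a fifth; at 6 semitones (a half step narrower than perfect) the quality is diminished.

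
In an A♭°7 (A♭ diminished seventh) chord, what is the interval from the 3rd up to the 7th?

The chord tones of A♭dim7 are A♭-C♭-E𝄫-G𝄫.
The 3rd is C♭ and the 7th is G𝄫.
C♭ up to G𝄫 is 6 semitones, a half step narrower than a perfect fifth, so the interval is diminished.

diminished fifth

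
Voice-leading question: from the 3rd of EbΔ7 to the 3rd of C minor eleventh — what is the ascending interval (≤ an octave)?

minor sixth

The 3rd of EbΔ7 is G; the 3rd of C minor eleventh is Eb.
From G to Eb: 8 semitones over a sixth = minor.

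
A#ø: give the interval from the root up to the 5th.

A#ø (A# half-diminished seventh): A#-C#-E-G#.
That puts A# below E.
5 letter names make it a fifth; at 6 semitones (a half step narrower than perfect) the quality is diminished.

d5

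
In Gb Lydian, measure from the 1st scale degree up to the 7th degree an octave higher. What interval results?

major 14th

The scale runs Gb Ab Bb C Db Eb F.
1st scale degree = Gb; 7th scale degree (up an octave) = F.
Gb up to F spans 14 letter names and 23 semitones — a major fourteenth.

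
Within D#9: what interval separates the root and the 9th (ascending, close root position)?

major ninth

The chord tones of D#9 (D# dominant ninth) are D# F## A# C# E#.
So we need the interval from D# up to E#.
From D# to E# is 14 semitones, exactly the major ninth.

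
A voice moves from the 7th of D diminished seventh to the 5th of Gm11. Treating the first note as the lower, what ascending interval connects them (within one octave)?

augmented second

D diminished seventh has Cb as its 7th, and Gm11 has D as its 5th.
From Cb to D: 3 semitones over a second = augmented.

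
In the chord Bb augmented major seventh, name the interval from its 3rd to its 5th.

Bbmaj7#5 is spelled Bb, D, F#, A.
The 3rd is D and the 5th is F#.
Counting 3 letters and 4 half steps from D gives a major third.

major third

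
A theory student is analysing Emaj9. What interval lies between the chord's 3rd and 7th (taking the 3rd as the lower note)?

Spelling the chord: E-G♯-B-D♯-F♯.
The 3rd is G♯ and the 7th is D♯.
Counting 5 letters and 7 half steps from G♯ gives a perfect fifth.

perfect fifth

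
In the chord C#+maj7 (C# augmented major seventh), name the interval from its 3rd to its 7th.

P5

C#maj7#5 is spelled C#-E#-G##-B#.
3rd = E#; 7th = B#.
Counting 5 letters and 7 half steps from E# gives a perfect fifth.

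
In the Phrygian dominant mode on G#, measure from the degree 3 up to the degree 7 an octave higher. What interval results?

d12

The scale runs G# A B# C# D# E F#.
The degree 3 is B# and the scale degree 7 (up an octave) is F#.
12 letter names make it a twelfth; at 18 semitones (a half step narrower than perfect) the quality is diminished.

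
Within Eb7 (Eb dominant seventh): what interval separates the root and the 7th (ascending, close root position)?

Spelling the chord: Eb, G, Bb, Db.
That puts Eb below Db.
Eb up to Db is 10 semitones, a half step narrower than a major seventh, so the interval is minor.

m7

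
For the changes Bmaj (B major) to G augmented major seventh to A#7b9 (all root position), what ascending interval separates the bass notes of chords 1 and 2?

minor sixth

The roots are B and G.
6 letter names make it a sixth; at 8 semitones (a half step narrower than major) the quality is minor.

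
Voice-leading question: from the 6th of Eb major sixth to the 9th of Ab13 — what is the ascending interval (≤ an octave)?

The 6th of Eb major sixth is C; the 9th of Ab13 is Bb.
7 letter names make it a seventh; at 10 semitones (a half step narrower than major) the quality is minor.

minor seventh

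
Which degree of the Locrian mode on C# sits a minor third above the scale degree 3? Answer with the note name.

G

The scale is C# D E F# G A B.
The scale degree 3 is E; a minor third above that is G — scale degree 5.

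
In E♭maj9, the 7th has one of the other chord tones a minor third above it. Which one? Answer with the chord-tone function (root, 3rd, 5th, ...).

Spelling the chord: E♭–G–B♭–D–F.
The 7th is D. A minor third above D is F.
F is the chord's 9th.

9th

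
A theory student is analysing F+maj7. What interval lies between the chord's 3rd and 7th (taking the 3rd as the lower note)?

perfect fifth

The chord tones of Fmaj7#5 (F augmented major seventh) are F, A, C♯, E.
That puts A below E.
A up to E spans 5 letter names and 7 semitones — a perfect fifth.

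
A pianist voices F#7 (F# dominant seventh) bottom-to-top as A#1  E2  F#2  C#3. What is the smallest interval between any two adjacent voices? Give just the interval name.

Adjacent intervals: A#1→E2 = diminished fifth; E2→F#2 = major second; F#2→C#3 = perfect fifth.
The smallest is E2 to F#2, a major second (2 semitones).

major second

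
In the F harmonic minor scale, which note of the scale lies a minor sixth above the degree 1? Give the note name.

Db

The scale is F G A♭ B♭ C D♭ E.
The degree 1 is F; a minor sixth above that is D♭ — scale degree 6.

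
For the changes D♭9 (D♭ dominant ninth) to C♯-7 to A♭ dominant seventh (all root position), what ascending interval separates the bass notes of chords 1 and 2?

A7

The roots are D♭ and C♯.
7 letter names make it a seventh; at 12 semitones (a half step wider than major) the quality is augmented.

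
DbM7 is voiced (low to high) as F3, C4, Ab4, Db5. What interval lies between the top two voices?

perfect fourth

Those voices are Ab4 and Db5.
Ab up to Db spans 4 letter names and 5 semitones — a perfect fourth.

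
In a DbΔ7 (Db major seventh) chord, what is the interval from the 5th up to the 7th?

M3

DbM7 is spelled Db–F–Ab–C.
That puts Ab below C.
Ab up to C spans 3 letter names and 4 semitones — a major third.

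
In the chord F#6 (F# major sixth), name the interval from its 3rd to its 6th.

The chord tones of F# major sixth are F#-A#-C#-D#.
So we need the interval from A# up to D#.
From A# to D# is 5 semitones, exactly the perfect fourth.

perfect 4th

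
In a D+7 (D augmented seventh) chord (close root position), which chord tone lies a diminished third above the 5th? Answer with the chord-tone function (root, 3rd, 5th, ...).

D augmented seventh is spelled D-F♯-A♯-C.
The 5th is A♯. A diminished third above A♯ is C.
C is the chord's 7th.

7th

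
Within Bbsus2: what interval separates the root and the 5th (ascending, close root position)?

Spelling the chord: Bb, C, F.
Root = Bb; 5th = F.
Bb up to F spans 5 letter names and 7 semitones — a perfect fifth.

perfect fifth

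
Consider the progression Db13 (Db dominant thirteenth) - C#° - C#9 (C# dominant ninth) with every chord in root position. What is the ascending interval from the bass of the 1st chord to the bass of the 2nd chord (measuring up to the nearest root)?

augmented 7th

The roots are Db and C#.
From Db to C#: 12 semitones over a seventh = augmented.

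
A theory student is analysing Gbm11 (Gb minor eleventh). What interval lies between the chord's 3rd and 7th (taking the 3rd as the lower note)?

The chord tones of Gb minor eleventh are Gb-Bbb-Db-Fb-Ab-Cb.
The 3rd is Bbb and the 7th is Fb.
Bbb up to Fb spans 5 letter names and 7 semitones — a perfect fifth.

perfect 5th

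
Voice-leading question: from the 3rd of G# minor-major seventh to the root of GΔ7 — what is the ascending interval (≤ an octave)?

m6

G# minor-major seventh has B as its 3rd, and GΔ7 has G as its root.
6 letter names make it a sixth; at 8 semitones (a half step narrower than major) the quality is minor.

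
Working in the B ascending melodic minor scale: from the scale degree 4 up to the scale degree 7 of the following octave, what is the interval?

A11

Spelling the B ascending melodic minor scale: B C# D E F# G# A#.
The scale degree 4 is E and the scale degree 7 (up an octave) is A#.
From E to A#: 18 semitones over an eleventh = augmented.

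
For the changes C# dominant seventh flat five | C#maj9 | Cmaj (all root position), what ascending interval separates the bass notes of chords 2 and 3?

The roots are C# and C.
8 letter names make it an octave; at 11 semitones (a half step narrower than perfect) the quality is diminished.

diminished octave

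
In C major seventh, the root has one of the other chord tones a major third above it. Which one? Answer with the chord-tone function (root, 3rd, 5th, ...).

3rd

CM7 is spelled C-E-G-B.
The root is C. A major third above C is E.
E is the chord's 3rd.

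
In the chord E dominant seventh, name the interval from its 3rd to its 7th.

The chord tones of E dominant seventh are E–G♯–B–D.
So we need the interval from G♯ up to D.
From G♯ to D: 6 semitones over a fifth = diminished.

diminished 5th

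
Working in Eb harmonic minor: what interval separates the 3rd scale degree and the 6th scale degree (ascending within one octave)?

Eb harmonic minor: Eb F Gb Ab Bb Cb D.
The 3rd scale degree is Gb and the scale degree 6 is Cb.
From Gb to Cb is 5 semitones, exactly the perfect fourth.

perfect fourth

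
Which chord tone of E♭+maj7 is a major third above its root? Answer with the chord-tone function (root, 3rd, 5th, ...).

E♭+maj7 (E♭ augmented major seventh): E♭-G-B-D.
The root is E♭. A major third above E♭ is G.
G is the chord's 3rd.

3rd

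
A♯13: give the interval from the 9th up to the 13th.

Spelling the chord: A♯-C𝄪-E♯-G♯-B♯-F𝄪.
9th = B♯; 13th = F𝄪.
Counting 5 letters and 7 half steps from B♯ gives a perfect fifth.

P5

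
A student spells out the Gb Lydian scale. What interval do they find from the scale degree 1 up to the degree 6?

The scale runs Gb Ab Bb C Db Eb F.
So we need the interval from Gb up to Eb.
Gb up to Eb spans 6 letter names and 9 semitones — a major sixth.

M6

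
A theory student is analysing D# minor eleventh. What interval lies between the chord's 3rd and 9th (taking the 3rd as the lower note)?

D#m11 (D# minor eleventh): D#-F#-A#-C#-E#-G#.
The 3rd is F# and the 9th is E#.
Counting 7 letters and 11 half steps from F# gives a major seventh.

major 7th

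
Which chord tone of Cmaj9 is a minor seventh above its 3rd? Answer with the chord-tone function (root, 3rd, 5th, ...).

9th

The chord tones of Cmaj9 are C–E–G–B–D.
The 3rd is E. A minor seventh above E is D.
D is the chord's 9th.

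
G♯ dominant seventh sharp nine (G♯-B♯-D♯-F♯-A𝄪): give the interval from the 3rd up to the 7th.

diminished 5th

The 3rd is B♯ and the 7th is F♯.
B♯ up to F♯ is 6 semitones, a half step narrower than a perfect fifth, so the interval is diminished.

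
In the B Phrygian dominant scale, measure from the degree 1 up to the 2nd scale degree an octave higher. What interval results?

B phrygian dominant: B C D# E F# G A.
That puts B below C.
9 letter names make it a ninth; at 13 semitones (a half step narrower than major) the quality is minor.

minor ninth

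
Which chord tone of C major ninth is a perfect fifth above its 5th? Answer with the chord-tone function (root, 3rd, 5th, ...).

9th

Cmaj9: C, E, G, B, D.
The 5th is G. A perfect fifth above G is D.
D is the chord's 9th.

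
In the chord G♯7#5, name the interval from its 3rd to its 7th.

The chord tones of G♯7#5 are G♯–B♯–D𝄪–F♯.
3rd = B♯; 7th = F♯.
From B♯ to F♯: 6 semitones over a fifth = diminished.
This 3–7 tritone is the characteristic tension at the heart of the dominant sound.

diminished fifth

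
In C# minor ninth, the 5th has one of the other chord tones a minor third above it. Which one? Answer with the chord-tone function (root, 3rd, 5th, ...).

C#m9: C#–E–G#–B–D#.
The 5th is G#. A minor third above G# is B.
B is the chord's 7th.

7th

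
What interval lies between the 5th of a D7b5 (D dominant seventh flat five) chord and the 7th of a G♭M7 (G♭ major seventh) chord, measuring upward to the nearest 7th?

D7b5 (D dominant seventh flat five) has A♭ as its 5th, and G♭M7 (G♭ major seventh) has F as its 7th.
Counting 6 letters and 9 half steps from A♭ gives a major sixth.

major sixth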